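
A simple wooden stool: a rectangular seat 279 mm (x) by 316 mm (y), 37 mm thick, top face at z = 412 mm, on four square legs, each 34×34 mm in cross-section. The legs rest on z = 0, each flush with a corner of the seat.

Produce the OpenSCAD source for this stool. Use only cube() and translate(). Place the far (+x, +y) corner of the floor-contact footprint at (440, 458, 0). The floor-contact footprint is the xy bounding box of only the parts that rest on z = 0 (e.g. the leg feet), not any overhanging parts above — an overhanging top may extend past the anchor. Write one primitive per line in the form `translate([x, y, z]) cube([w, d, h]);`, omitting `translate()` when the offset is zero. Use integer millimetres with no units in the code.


translate([161, 142, 375]) cube([279, 316, 37]);
translate([161, 142, 0]) cube([34, 34, 375]);
translate([406, 142, 0]) cube([34, 34, 375]);
translate([161, 424, 0]) cube([34, 34, 375]);
translate([406, 424, 0]) cube([34, 34, 375]);


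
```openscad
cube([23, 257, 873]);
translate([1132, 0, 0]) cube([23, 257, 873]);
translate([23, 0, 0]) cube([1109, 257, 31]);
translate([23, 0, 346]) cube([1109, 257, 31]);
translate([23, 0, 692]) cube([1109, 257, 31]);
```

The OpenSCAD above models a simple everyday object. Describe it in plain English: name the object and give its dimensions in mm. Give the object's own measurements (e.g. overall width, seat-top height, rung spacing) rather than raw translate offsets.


An open bookshelf. Two side panels, each 23 mm thick, 257 mm deep and 873 mm tall, stand 1155 mm apart (outside-to-outside). Between them sit 3 shelves, each 31 mm thick and 257 mm deep, spanning the full gap between the sides. The bottom shelf rests on the floor (its underside at z = 0) and the clear gap between one shelf's top and the next shelf's underside is 315 mm.


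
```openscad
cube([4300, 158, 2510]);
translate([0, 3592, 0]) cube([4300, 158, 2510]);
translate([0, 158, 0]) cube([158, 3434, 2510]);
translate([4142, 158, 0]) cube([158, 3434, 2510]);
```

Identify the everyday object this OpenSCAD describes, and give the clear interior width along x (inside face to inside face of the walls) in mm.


A house (or room) frame. The interior width is 3984 mm.

Four 2510 mm walls enclosing a rectangle with no floor or roof — a room or house frame. Outside width is 4300 mm and wall thickness is 158 mm, so the interior width is 4300 − 2 × 158 = 3984 mm.


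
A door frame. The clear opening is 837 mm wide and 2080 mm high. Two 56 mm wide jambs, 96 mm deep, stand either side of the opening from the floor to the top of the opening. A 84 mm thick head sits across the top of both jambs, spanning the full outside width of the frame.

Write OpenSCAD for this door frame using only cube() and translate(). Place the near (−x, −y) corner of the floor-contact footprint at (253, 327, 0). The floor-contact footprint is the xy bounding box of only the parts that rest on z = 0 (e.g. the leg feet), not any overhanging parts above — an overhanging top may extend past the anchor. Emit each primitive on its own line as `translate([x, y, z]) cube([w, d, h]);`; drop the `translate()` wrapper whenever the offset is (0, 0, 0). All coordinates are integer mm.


translate([253, 327, 0]) cube([56, 96, 2080]);
translate([1146, 327, 0]) cube([56, 96, 2080]);
translate([253, 327, 2080]) cube([949, 96, 84]);


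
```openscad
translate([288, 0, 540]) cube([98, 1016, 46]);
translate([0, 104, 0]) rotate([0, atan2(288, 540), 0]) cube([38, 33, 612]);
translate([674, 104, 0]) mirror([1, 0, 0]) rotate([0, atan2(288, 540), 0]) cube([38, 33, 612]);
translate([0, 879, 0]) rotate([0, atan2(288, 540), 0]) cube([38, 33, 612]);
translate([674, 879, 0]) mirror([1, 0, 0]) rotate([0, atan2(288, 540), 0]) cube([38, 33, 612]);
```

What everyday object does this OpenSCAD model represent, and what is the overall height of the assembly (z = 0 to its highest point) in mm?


A sawhorse. The overall height is 586 mm.

A beam across two mirrored pairs of raked legs — a sawhorse. The beam's underside is at z = 540 (matching the legs' vertical rise in atan2(288, 540)) and the beam is 46 mm tall, so its top is at 540 + 46 = 586 mm. The raked legs top out at the beam's underside, so that is the highest point.


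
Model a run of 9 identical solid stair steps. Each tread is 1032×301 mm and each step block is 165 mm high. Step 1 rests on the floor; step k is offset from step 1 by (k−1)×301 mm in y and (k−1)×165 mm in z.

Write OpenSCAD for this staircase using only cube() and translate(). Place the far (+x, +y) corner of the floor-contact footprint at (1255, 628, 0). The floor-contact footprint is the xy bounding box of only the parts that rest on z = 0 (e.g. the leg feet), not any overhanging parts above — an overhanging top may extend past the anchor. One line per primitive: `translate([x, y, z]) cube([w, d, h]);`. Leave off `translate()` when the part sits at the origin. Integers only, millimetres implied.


translate([223, 327, 0]) cube([1032, 301, 165]);
translate([223, 628, 165]) cube([1032, 301, 165]);
translate([223, 929, 330]) cube([1032, 301, 165]);
translate([223, 1230, 495]) cube([1032, 301, 165]);
translate([223, 1531, 660]) cube([1032, 301, 165]);
translate([223, 1832, 825]) cube([1032, 301, 165]);
translate([223, 2133, 990]) cube([1032, 301, 165]);
translate([223, 2434, 1155]) cube([1032, 301, 165]);
translate([223, 2735, 1320]) cube([1032, 301, 165]);


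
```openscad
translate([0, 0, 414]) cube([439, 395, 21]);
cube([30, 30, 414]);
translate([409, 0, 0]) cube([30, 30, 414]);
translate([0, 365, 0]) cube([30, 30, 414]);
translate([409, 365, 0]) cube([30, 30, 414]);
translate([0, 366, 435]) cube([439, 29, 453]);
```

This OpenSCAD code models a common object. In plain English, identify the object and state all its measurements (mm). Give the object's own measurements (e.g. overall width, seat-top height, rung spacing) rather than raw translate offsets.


A chair. The seat is a 439×395×21 mm slab with its top at z = 435 mm, on four 30×30 mm corner legs (flush with the seat edges, standing on z = 0). A flat backrest 29 mm thick, 453 mm tall, spans the full seat width and rises from the seat top along its +y edge, rear face flush with the rear of the seat.


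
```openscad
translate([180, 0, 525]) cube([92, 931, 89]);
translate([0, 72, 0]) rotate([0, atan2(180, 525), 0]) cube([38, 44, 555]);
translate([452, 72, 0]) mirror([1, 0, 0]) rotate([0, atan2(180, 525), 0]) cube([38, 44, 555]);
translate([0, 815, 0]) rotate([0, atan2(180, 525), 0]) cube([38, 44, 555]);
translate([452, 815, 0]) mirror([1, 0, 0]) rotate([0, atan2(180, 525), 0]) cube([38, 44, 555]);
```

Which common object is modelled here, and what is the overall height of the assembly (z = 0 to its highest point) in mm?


A sawhorse. The overall height is 614 mm.

A beam across two mirrored pairs of raked legs — a sawhorse. The beam's underside is at z = 525 (matching the legs' vertical rise in atan2(180, 525)) and the beam is 89 mm tall, so its top is at 525 + 89 = 614 mm. The raked legs top out at the beam's underside, so that is the highest point.


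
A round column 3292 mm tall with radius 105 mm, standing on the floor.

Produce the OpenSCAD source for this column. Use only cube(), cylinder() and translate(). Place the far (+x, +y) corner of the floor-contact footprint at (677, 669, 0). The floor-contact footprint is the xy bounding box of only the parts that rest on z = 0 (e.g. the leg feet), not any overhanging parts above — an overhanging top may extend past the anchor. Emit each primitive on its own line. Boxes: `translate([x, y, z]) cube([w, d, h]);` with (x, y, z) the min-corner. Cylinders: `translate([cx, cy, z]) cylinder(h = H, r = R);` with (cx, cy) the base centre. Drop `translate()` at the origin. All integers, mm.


translate([572, 564, 0]) cylinder(h = 3292, r = 105);


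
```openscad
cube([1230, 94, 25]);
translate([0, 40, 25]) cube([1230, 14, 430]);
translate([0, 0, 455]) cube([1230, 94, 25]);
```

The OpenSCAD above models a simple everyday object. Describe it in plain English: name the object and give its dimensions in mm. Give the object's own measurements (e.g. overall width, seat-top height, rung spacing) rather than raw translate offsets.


An I-beam lying along x, 1230 mm long. Overall section height 480 mm. Two flanges 94 mm wide (y) and 25 mm thick, one on the floor and one at the top; a web 14 mm thick runs between them, centred on the flange width.


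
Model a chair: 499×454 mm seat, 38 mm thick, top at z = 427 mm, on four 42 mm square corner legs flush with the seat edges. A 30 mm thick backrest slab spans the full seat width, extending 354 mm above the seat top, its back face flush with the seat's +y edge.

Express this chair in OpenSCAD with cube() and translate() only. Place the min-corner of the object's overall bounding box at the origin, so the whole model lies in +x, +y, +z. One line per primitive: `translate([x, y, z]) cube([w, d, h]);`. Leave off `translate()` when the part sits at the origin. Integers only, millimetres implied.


// leg_h = 427 - 38 = 389
translate([0, 0, 389]) cube([499, 454, 38]);
cube([42, 42, 389]);
translate([457, 0, 0]) cube([42, 42, 389]);
translate([0, 412, 0]) cube([42, 42, 389]);
translate([457, 412, 0]) cube([42, 42, 389]);
translate([0, 424, 427]) cube([499, 30, 354]);


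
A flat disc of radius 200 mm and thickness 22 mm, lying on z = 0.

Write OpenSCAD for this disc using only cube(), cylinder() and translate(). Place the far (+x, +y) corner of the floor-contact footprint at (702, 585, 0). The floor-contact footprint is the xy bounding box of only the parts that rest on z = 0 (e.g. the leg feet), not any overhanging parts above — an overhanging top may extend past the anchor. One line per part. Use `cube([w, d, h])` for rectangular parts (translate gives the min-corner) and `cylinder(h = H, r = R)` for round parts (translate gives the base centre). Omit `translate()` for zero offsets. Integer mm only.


translate([502, 385, 0]) cylinder(h = 22, r = 200);


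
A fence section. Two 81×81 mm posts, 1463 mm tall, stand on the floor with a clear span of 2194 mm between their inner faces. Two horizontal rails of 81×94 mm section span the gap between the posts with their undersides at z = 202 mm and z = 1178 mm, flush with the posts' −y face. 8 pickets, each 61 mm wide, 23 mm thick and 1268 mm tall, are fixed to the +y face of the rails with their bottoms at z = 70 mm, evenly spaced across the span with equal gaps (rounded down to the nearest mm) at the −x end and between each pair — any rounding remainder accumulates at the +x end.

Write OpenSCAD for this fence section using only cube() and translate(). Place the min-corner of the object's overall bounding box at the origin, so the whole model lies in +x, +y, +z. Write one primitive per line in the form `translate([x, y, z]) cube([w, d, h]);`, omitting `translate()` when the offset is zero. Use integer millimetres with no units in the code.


cube([81, 81, 1463]);
translate([2275, 0, 0]) cube([81, 81, 1463]);
translate([81, 0, 202]) cube([2194, 81, 94]);
translate([81, 0, 1178]) cube([2194, 81, 94]);
translate([270, 81, 70]) cube([61, 23, 1268]);
translate([520, 81, 70]) cube([61, 23, 1268]);
translate([770, 81, 70]) cube([61, 23, 1268]);
translate([1020, 81, 70]) cube([61, 23, 1268]);
translate([1270, 81, 70]) cube([61, 23, 1268]);
translate([1520, 81, 70]) cube([61, 23, 1268]);
translate([1770, 81, 70]) cube([61, 23, 1268]);
translate([2020, 81, 70]) cube([61, 23, 1268]);


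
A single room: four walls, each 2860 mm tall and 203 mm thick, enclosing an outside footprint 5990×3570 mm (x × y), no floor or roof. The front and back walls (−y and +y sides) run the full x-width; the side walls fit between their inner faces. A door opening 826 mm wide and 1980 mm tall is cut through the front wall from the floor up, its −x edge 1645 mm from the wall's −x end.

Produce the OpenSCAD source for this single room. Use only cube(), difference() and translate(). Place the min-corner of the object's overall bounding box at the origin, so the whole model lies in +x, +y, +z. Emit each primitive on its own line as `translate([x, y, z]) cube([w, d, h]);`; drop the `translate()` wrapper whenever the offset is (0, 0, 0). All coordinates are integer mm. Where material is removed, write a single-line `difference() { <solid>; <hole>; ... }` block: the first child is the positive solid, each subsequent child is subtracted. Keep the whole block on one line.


difference() { cube([5990, 203, 2860]); translate([1645, 0, 0]) cube([826, 203, 1980]); }
translate([0, 3367, 0]) cube([5990, 203, 2860]);
translate([0, 203, 0]) cube([203, 3164, 2860]);
translate([5787, 203, 0]) cube([203, 3164, 2860]);


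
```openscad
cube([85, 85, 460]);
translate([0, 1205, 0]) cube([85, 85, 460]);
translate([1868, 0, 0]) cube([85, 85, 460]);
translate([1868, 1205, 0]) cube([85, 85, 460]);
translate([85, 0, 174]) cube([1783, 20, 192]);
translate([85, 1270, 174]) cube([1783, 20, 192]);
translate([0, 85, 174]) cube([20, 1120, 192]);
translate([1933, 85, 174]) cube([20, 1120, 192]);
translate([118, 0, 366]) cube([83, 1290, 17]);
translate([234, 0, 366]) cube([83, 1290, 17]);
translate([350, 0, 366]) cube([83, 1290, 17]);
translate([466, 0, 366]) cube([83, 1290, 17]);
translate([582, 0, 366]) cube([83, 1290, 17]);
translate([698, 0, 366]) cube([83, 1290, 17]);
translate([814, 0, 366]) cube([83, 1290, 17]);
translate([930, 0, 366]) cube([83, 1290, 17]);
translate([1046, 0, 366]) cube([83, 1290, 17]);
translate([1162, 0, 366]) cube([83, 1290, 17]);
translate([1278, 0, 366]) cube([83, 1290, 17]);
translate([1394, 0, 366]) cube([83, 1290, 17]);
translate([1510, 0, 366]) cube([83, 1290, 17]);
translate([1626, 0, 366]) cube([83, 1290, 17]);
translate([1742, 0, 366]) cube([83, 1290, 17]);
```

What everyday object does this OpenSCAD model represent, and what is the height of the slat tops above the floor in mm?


A bed frame. The slat-top height is 383 mm.

Four posts, four rails, and a row of slats — a bed frame. Slats sit on the rails at z = 174 + 192 = 366; with slat thickness 17, the top is 383 mm.


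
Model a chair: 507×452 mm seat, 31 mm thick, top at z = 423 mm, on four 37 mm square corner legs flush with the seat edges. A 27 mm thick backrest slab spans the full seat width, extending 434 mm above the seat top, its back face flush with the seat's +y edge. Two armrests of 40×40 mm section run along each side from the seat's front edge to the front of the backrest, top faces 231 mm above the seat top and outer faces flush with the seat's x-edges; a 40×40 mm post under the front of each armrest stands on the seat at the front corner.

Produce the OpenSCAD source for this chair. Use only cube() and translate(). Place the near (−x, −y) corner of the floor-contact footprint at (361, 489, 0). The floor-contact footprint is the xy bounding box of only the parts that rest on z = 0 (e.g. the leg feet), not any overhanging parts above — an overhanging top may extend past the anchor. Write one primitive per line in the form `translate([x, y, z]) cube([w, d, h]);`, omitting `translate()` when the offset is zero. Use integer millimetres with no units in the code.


// leg_h = 423 - 31 = 392
// arm post h = 231 - 40 = 191
translate([361, 489, 392]) cube([507, 452, 31]);
translate([361, 489, 0]) cube([37, 37, 392]);
translate([831, 489, 0]) cube([37, 37, 392]);
translate([361, 904, 0]) cube([37, 37, 392]);
translate([831, 904, 0]) cube([37, 37, 392]);
translate([361, 914, 423]) cube([507, 27, 434]);
translate([361, 489, 614]) cube([40, 425, 40]);
translate([828, 489, 614]) cube([40, 425, 40]);
translate([361, 489, 423]) cube([40, 40, 191]);
translate([828, 489, 423]) cube([40, 40, 191]);


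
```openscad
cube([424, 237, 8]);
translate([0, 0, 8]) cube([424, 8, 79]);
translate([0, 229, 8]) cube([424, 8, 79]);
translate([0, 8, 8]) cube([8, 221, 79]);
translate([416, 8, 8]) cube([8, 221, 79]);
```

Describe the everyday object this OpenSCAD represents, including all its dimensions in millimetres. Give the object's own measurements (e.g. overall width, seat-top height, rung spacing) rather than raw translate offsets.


An open-topped rectangular box: outside dimensions 424×237×87 mm, with a uniform wall and base thickness of 8 mm. The base is a full 424×237 slab on the floor; four walls sit on top of the base. The front and back walls (the −y and +y sides) span the full width; the two side walls fit between them.


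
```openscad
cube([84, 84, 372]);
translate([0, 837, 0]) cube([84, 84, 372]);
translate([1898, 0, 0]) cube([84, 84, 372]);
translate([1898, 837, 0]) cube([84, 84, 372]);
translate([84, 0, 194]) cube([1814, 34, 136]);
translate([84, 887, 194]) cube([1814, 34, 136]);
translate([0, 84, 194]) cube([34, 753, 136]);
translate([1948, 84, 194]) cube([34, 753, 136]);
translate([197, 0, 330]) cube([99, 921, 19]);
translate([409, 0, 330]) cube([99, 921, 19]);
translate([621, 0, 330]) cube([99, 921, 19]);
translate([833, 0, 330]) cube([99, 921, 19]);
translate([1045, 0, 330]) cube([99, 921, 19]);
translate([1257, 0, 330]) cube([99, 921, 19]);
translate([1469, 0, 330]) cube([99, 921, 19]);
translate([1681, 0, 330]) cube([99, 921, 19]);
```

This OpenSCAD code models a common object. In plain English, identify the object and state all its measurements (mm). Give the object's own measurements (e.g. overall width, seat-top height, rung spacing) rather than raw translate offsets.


A bed frame 1982 mm long (x) by 921 mm wide (y). Four 84×84 mm corner posts, 372 mm tall, at the corners of the footprint. Four rails of 34 mm thickness and 136 mm height run between adjacent posts with their undersides at z = 194 mm, their outer faces flush with the outside of the frame (the two x-running rails run between the posts' inner faces; the two y-running rails run between the posts' inner faces). 8 slats, each 99 mm wide (x) and 19 mm thick, lie across the top of the two x-running rails, running the full 921 mm width of the frame in y; along x they sit between the end posts with a 113 mm gap after the −x posts and between neighbouring slats, leaving 118 mm before the +x posts.


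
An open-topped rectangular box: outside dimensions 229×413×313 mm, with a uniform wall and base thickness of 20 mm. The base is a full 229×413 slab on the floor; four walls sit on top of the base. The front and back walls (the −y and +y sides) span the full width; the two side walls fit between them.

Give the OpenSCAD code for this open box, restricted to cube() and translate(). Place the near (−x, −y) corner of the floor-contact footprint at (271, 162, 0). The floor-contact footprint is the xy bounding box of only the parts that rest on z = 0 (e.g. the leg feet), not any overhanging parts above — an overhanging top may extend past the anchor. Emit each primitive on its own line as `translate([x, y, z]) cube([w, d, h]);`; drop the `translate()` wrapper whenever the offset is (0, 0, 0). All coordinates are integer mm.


translate([271, 162, 0]) cube([229, 413, 20]);
translate([271, 162, 20]) cube([229, 20, 293]);
translate([271, 555, 20]) cube([229, 20, 293]);
translate([271, 182, 20]) cube([20, 373, 293]);
translate([480, 182, 20]) cube([20, 373, 293]);


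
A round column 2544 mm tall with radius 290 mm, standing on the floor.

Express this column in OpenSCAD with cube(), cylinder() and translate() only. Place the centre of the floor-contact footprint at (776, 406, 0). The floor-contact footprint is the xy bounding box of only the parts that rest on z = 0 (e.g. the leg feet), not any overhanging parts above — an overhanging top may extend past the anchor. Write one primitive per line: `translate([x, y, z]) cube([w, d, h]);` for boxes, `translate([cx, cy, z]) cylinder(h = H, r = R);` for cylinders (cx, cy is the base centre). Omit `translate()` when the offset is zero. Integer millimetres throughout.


translate([776, 406, 0]) cylinder(h = 2544, r = 290);


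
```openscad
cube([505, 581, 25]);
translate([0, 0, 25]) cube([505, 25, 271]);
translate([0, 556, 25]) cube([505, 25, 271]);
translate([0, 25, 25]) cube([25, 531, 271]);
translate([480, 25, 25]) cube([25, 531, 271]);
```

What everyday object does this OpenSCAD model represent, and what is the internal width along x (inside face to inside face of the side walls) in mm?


An open box. The internal width is 455 mm.

A 505×581 base slab with four walls standing on it — an open box. The base is 505 mm wide and the walls are 25 mm thick, so the internal width is 505 − 2 × 25 = 455 mm.


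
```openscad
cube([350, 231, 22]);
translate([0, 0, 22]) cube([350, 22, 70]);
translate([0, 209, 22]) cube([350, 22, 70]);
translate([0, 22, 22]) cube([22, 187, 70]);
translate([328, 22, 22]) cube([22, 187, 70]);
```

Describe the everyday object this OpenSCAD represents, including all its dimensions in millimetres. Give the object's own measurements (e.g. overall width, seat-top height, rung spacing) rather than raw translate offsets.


An open-topped rectangular box: outside dimensions 350×231×92 mm, with a uniform wall and base thickness of 22 mm. The base is a full 350×231 slab on the floor; four walls sit on top of the base. The front and back walls (the −y and +y sides) span the full width; the two side walls fit between them.


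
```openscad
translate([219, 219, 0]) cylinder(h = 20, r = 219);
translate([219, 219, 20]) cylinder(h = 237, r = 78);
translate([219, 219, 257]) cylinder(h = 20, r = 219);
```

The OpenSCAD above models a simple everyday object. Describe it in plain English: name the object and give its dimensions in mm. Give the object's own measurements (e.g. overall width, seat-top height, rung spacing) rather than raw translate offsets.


A spool: two coaxial disc flanges of radius 219 mm and thickness 20 mm, joined by a core cylinder of radius 78 mm and height 237 mm. The lower flange rests on z = 0 and the three cylinders share a vertical axis.


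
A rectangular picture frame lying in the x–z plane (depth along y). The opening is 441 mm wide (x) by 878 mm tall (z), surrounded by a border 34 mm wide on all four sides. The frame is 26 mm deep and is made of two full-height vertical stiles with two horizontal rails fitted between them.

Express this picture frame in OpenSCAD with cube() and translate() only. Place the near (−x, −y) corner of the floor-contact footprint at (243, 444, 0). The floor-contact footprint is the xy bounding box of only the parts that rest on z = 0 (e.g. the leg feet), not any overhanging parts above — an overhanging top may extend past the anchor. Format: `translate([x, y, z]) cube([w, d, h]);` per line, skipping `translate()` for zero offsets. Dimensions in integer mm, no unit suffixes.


translate([243, 444, 0]) cube([34, 26, 946]);
translate([718, 444, 0]) cube([34, 26, 946]);
translate([277, 444, 0]) cube([441, 26, 34]);
translate([277, 444, 912]) cube([441, 26, 34]);


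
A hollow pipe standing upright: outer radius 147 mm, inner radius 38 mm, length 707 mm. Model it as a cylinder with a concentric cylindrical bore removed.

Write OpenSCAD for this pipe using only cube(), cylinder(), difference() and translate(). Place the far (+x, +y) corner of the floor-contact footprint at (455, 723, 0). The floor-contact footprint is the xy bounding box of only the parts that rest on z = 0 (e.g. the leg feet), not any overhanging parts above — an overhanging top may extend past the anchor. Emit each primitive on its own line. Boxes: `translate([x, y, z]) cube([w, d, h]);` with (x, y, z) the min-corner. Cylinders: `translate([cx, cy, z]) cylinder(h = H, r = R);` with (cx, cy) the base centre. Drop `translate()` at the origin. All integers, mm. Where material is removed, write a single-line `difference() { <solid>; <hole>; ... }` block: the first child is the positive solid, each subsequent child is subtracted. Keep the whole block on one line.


difference() { translate([308, 576, 0]) cylinder(h = 707, r = 147); translate([308, 576, 0]) cylinder(h = 707, r = 38); }


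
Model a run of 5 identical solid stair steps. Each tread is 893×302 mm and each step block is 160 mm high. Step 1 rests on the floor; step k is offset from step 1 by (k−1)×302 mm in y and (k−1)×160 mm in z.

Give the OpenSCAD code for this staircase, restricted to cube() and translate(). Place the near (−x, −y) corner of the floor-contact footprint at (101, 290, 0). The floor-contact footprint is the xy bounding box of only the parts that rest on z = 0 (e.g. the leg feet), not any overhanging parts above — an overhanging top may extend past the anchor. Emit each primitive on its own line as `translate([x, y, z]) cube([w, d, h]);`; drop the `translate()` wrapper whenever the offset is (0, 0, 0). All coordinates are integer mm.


translate([101, 290, 0]) cube([893, 302, 160]);
translate([101, 592, 160]) cube([893, 302, 160]);
translate([101, 894, 320]) cube([893, 302, 160]);
translate([101, 1196, 480]) cube([893, 302, 160]);
translate([101, 1498, 640]) cube([893, 302, 160]);


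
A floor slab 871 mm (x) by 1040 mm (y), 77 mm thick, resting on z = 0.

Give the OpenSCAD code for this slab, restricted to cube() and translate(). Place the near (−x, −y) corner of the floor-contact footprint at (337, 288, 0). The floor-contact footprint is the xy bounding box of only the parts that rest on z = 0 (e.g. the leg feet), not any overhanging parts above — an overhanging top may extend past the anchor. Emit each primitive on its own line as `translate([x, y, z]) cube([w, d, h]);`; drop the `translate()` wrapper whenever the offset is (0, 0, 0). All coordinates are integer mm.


translate([337, 288, 0]) cube([871, 1040, 77]);


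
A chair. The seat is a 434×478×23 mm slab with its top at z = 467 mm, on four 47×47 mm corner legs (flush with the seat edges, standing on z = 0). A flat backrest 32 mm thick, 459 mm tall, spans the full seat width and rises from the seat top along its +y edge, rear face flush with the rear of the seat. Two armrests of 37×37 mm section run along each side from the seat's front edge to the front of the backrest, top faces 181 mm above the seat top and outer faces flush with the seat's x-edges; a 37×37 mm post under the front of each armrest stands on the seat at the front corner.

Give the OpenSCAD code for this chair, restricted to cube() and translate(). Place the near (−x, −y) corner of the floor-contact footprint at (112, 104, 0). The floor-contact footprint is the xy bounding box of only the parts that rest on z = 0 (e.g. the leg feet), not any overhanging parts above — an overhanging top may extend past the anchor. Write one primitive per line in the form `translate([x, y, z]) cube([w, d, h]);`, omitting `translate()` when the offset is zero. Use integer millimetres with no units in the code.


translate([112, 104, 444]) cube([434, 478, 23]);
translate([112, 104, 0]) cube([47, 47, 444]);
translate([499, 104, 0]) cube([47, 47, 444]);
translate([112, 535, 0]) cube([47, 47, 444]);
translate([499, 535, 0]) cube([47, 47, 444]);
translate([112, 550, 467]) cube([434, 32, 459]);
translate([112, 104, 611]) cube([37, 446, 37]);
translate([509, 104, 611]) cube([37, 446, 37]);
translate([112, 104, 467]) cube([37, 37, 144]);
translate([509, 104, 467]) cube([37, 37, 144]);


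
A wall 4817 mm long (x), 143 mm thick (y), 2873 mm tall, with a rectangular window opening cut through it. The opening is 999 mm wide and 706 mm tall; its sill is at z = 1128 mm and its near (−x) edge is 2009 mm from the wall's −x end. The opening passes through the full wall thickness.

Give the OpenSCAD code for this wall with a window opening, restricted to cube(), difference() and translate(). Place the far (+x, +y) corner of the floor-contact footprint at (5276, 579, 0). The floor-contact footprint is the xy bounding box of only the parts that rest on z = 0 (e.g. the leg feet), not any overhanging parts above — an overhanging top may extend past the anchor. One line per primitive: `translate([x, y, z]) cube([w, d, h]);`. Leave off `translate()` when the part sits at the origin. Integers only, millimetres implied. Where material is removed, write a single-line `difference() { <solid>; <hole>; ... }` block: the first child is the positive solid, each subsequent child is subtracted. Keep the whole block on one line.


difference() { translate([459, 436, 0]) cube([4817, 143, 2873]); translate([2468, 436, 1128]) cube([999, 143, 706]); }


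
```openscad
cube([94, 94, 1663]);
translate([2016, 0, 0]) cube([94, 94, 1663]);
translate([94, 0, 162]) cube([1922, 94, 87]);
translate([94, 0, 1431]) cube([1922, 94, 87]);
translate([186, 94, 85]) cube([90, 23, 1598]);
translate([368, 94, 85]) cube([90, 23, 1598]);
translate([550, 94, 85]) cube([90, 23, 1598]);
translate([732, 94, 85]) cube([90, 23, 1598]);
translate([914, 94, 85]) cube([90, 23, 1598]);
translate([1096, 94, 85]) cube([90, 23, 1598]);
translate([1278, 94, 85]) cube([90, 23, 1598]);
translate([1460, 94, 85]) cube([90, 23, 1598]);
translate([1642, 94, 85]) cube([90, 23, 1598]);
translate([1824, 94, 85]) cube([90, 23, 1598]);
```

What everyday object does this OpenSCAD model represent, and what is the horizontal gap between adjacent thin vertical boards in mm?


A fence section. The picket gap is 92 mm.

Two posts, two rails, 10 pickets — a fence section. Span 1922 mm holds 10 pickets of 90 mm with 11 equal gaps: ⌊(1922 − 10·90) / 11⌋ = 92 mm.


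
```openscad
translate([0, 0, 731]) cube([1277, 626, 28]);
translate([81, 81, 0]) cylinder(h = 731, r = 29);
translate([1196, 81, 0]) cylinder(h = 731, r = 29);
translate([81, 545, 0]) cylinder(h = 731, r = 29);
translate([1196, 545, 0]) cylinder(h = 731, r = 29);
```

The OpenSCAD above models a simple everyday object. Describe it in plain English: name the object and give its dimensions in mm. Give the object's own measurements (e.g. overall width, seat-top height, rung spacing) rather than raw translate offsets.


A table: top 1277 mm (x) × 626 mm (y), 28 mm thick, upper face at z = 759 mm, on four round legs of 58 mm diameter, each leg's bounding box inset 52 mm from the nearest pair of top edges from z = 0 to the bottom of the top.


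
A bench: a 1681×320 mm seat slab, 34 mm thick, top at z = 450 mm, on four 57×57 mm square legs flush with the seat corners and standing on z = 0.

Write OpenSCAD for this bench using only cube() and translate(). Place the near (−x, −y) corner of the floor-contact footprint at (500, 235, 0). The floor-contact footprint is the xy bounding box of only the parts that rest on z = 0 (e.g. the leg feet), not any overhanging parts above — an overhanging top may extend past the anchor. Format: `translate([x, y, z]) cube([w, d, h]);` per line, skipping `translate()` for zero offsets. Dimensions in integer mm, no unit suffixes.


translate([500, 235, 416]) cube([1681, 320, 34]);
translate([500, 235, 0]) cube([57, 57, 416]);
translate([500, 498, 0]) cube([57, 57, 416]);
translate([2124, 235, 0]) cube([57, 57, 416]);
translate([2124, 498, 0]) cube([57, 57, 416]);


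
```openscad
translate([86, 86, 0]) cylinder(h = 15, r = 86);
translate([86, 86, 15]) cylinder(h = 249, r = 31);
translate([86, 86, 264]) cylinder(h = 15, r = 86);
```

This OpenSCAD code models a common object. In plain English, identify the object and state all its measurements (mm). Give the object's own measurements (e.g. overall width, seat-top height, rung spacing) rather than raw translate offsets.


A spool: two coaxial disc flanges of radius 86 mm and thickness 15 mm, joined by a core cylinder of radius 31 mm and height 249 mm. The lower flange rests on z = 0 and the three cylinders share a vertical axis.


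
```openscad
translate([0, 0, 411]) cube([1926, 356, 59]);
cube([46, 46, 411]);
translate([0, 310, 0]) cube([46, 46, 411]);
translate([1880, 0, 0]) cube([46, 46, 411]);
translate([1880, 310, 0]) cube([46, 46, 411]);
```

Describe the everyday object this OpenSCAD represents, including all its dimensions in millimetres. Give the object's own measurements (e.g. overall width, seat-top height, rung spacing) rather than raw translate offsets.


A bench: a 1926×356 mm seat slab, 59 mm thick, top at z = 470 mm, on four 46×46 mm square legs flush with the seat corners and standing on z = 0.


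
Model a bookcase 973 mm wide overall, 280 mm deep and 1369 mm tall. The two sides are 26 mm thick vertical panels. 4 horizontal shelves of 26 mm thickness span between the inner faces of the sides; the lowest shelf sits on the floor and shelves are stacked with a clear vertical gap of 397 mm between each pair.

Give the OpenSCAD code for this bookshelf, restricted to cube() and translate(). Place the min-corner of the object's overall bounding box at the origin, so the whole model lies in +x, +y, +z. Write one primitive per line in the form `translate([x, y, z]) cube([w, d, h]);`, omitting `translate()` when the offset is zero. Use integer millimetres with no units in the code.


cube([26, 280, 1369]);
translate([947, 0, 0]) cube([26, 280, 1369]);
translate([26, 0, 0]) cube([921, 280, 26]);
translate([26, 0, 423]) cube([921, 280, 26]);
translate([26, 0, 846]) cube([921, 280, 26]);
translate([26, 0, 1269]) cube([921, 280, 26]);


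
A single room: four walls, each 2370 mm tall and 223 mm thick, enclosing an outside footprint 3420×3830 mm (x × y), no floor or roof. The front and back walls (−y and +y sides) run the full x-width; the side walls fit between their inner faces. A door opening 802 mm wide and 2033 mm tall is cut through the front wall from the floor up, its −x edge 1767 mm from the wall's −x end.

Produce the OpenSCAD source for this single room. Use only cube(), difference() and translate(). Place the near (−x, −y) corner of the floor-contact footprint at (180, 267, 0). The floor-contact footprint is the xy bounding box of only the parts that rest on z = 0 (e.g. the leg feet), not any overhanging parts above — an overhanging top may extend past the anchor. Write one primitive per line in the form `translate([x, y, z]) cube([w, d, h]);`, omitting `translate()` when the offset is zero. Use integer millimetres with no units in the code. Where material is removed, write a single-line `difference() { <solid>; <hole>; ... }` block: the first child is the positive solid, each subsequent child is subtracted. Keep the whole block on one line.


difference() { translate([180, 267, 0]) cube([3420, 223, 2370]); translate([1947, 267, 0]) cube([802, 223, 2033]); }
translate([180, 3874, 0]) cube([3420, 223, 2370]);
translate([180, 490, 0]) cube([223, 3384, 2370]);
translate([3377, 490, 0]) cube([223, 3384, 2370]);


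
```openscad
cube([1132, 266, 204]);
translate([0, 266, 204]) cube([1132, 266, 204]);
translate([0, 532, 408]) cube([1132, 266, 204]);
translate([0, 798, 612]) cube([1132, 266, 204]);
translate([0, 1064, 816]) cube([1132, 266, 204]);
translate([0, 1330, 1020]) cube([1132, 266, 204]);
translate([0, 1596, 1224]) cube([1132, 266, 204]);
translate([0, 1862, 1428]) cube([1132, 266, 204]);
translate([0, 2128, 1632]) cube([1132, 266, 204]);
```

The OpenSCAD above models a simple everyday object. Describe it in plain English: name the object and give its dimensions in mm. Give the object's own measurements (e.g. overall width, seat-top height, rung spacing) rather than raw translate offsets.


A straight staircase of 9 solid steps. Each step is 1132 mm wide (x), 266 mm deep (y, the going) and 204 mm tall (the rise). The first step rests on the floor; each subsequent step sits one going further in +y and one rise higher in +z, directly behind and above the previous step with no overlap.


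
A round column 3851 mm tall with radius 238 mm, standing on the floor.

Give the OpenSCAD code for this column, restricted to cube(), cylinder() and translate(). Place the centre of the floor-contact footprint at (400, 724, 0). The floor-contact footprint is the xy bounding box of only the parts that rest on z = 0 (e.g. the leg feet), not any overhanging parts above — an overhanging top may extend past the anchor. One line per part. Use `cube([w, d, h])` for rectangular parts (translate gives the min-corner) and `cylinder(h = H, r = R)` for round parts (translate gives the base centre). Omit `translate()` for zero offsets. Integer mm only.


translate([400, 724, 0]) cylinder(h = 3851, r = 238);


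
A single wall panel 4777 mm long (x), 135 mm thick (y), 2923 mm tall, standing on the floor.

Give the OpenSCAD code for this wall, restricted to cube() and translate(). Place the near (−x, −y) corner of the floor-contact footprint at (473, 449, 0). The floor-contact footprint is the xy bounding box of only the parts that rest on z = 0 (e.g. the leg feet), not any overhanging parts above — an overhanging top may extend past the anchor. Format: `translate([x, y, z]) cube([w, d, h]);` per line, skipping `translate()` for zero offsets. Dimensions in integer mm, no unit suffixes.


translate([473, 449, 0]) cube([4777, 135, 2923]);


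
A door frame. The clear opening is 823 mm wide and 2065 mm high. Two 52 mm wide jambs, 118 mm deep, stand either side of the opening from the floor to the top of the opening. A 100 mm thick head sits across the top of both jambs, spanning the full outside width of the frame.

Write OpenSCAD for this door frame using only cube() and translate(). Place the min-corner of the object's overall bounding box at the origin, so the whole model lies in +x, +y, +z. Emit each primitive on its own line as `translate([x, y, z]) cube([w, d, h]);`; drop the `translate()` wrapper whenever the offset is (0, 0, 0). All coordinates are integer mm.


cube([52, 118, 2065]);
translate([875, 0, 0]) cube([52, 118, 2065]);
translate([0, 0, 2065]) cube([927, 118, 100]);


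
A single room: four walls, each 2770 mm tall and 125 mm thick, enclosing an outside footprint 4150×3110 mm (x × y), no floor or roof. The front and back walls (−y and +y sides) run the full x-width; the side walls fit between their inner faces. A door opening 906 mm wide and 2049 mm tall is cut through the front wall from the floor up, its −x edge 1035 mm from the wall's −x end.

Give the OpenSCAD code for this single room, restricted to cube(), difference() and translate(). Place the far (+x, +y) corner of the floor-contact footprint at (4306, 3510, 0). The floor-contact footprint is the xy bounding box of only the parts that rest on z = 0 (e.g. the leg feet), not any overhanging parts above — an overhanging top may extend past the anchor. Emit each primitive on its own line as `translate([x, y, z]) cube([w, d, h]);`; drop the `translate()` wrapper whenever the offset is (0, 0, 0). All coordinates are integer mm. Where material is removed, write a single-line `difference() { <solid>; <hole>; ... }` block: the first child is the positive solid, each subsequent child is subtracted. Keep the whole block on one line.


difference() { translate([156, 400, 0]) cube([4150, 125, 2770]); translate([1191, 400, 0]) cube([906, 125, 2049]); }
translate([156, 3385, 0]) cube([4150, 125, 2770]);
translate([156, 525, 0]) cube([125, 2860, 2770]);
translate([4181, 525, 0]) cube([125, 2860, 2770]);


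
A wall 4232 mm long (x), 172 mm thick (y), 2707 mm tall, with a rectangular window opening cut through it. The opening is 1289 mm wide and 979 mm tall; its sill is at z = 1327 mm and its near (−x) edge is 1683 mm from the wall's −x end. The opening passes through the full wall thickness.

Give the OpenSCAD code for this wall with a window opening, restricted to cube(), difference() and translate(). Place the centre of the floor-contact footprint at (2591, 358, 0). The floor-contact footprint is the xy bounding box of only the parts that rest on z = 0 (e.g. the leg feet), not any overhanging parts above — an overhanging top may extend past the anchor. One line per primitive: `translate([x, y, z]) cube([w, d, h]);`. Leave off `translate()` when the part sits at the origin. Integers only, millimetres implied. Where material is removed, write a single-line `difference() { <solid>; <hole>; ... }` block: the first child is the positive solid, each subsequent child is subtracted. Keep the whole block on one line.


difference() { translate([475, 272, 0]) cube([4232, 172, 2707]); translate([2158, 272, 1327]) cube([1289, 172, 979]); }
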